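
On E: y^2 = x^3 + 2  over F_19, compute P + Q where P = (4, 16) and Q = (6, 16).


P != Q, so use the chord formula.
s = (y2 - y1) / (x2 - x1) = (0) / (2) mod 19 = 0
x3 = s^2 - x1 - x2 mod 19 = 0^2 - 4 - 6 = 9
y3 = s (x1 - x3) - y1 mod 19 = 0 * (4 - 9) - 16 = 3

P + Q = (9, 3)


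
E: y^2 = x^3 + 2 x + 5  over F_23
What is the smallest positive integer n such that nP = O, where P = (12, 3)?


Compute successive multiples of P until we hit O:
  1P = (12, 3)
  2P = (5, 5)
  3P = (15, 11)
  4P = (21, 19)
  5P = (19, 5)
  6P = (1, 10)
  7P = (22, 18)
  8P = (20, 8)
  ... (continuing to 33P)
  33P = O

ord(P) = 33


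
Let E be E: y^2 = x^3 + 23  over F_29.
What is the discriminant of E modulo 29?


4 a^3 + 27 b^2 = 4*0^3 + 27*23^2 = 0 + 14283 = 14283
Delta = -16 * (14283) = -228528
Delta mod 29 = 21

Delta = 21 (mod 29)


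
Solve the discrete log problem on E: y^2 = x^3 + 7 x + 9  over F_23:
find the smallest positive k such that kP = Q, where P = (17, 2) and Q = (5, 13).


Enumerate multiples of P until we hit Q = (5, 13):
  1P = (17, 2)
  2P = (12, 21)
  3P = (2, 10)
  4P = (5, 10)
  5P = (4, 20)
  6P = (8, 5)
  7P = (16, 13)
  8P = (19, 20)
  9P = (22, 22)
  10P = (0, 20)
  11P = (15, 4)
  12P = (15, 19)
  13P = (0, 3)
  14P = (22, 1)
  15P = (19, 3)
  16P = (16, 10)
  17P = (8, 18)
  18P = (4, 3)
  19P = (5, 13)
Match found at i = 19.

k = 19


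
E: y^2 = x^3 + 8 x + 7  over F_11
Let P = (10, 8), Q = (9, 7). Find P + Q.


P != Q, so use the chord formula.
s = (y2 - y1) / (x2 - x1) = (10) / (10) mod 11 = 1
x3 = s^2 - x1 - x2 mod 11 = 1^2 - 10 - 9 = 4
y3 = s (x1 - x3) - y1 mod 11 = 1 * (10 - 4) - 8 = 9

P + Q = (4, 9)


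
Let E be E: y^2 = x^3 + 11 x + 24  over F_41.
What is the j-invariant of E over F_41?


Delta = -16(4 a^3 + 27 b^2) mod 41 = 11
-1728 * (4 a)^3 = -1728 * (4*11)^3 mod 41 = 2
j = 2 * 11^(-1) mod 41 = 30

j = 30 (mod 41)


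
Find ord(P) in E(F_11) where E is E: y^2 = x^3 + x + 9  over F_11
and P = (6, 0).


Compute successive multiples of P until we hit O:
  1P = (6, 0)
  2P = O

ord(P) = 2


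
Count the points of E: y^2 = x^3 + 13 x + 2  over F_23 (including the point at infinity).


For each x in F_23, count y with y^2 = x^3 + 13 x + 2 mod 23:
  x = 0: RHS = 2, y in [5, 18]  -> 2 point(s)
  x = 1: RHS = 16, y in [4, 19]  -> 2 point(s)
  x = 2: RHS = 13, y in [6, 17]  -> 2 point(s)
  x = 4: RHS = 3, y in [7, 16]  -> 2 point(s)
  x = 5: RHS = 8, y in [10, 13]  -> 2 point(s)
  x = 11: RHS = 4, y in [2, 21]  -> 2 point(s)
  x = 12: RHS = 0, y in [0]  -> 1 point(s)
  x = 19: RHS = 1, y in [1, 22]  -> 2 point(s)
Affine points: 15. Add the point at infinity: total = 16.

#E(F_23) = 16


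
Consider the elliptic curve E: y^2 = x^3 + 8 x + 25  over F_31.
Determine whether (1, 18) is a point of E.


Check whether y^2 = x^3 + 8 x + 25 (mod 31) for (x, y) = (1, 18).
LHS: y^2 = 18^2 mod 31 = 14
RHS: x^3 + 8 x + 25 = 1^3 + 8*1 + 25 mod 31 = 3
LHS != RHS

No, not on the curve


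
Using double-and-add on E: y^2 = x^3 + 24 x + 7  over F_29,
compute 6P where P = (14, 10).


k = 6 = 110_2 (binary, LSB first: 011)
Double-and-add from P = (14, 10):
  bit 0 = 0: acc unchanged = O
  bit 1 = 1: acc = O + (14, 19) = (14, 19)
  bit 2 = 1: acc = (14, 19) + (14, 10) = O

6P = O


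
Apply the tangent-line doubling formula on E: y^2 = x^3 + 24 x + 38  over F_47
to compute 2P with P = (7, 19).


Doubling: s = (3 x1^2 + a) / (2 y1)
s = (3*7^2 + 24) / (2*19) mod 47 = 28
x3 = s^2 - 2 x1 mod 47 = 28^2 - 2*7 = 18
y3 = s (x1 - x3) - y1 mod 47 = 28 * (7 - 18) - 19 = 2

2P = (18, 2)


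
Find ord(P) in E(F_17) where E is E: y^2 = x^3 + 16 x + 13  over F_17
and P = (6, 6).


Compute successive multiples of P until we hit O:
  1P = (6, 6)
  2P = (6, 11)
  3P = O

ord(P) = 3


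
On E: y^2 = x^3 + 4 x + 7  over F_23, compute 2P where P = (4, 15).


Doubling: s = (3 x1^2 + a) / (2 y1)
s = (3*4^2 + 4) / (2*15) mod 23 = 14
x3 = s^2 - 2 x1 mod 23 = 14^2 - 2*4 = 4
y3 = s (x1 - x3) - y1 mod 23 = 14 * (4 - 4) - 15 = 8

2P = (4, 8)


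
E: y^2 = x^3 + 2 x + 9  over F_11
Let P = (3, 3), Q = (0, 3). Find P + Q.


P != Q, so use the chord formula.
s = (y2 - y1) / (x2 - x1) = (0) / (8) mod 11 = 0
x3 = s^2 - x1 - x2 mod 11 = 0^2 - 3 - 0 = 8
y3 = s (x1 - x3) - y1 mod 11 = 0 * (3 - 8) - 3 = 8

P + Q = (8, 8)


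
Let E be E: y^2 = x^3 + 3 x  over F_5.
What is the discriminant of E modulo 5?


4 a^3 + 27 b^2 = 4*3^3 + 27*0^2 = 108 + 0 = 108
Delta = -16 * (108) = -1728
Delta mod 5 = 2

Delta = 2 (mod 5)


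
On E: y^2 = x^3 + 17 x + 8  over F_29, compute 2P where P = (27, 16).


k = 2 = 10_2 (binary, LSB first: 01)
Double-and-add from P = (27, 16):
  bit 0 = 0: acc unchanged = O
  bit 1 = 1: acc = O + (4, 13) = (4, 13)

2P = (4, 13)


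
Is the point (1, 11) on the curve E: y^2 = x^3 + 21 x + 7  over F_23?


Check whether y^2 = x^3 + 21 x + 7 (mod 23) for (x, y) = (1, 11).
LHS: y^2 = 11^2 mod 23 = 6
RHS: x^3 + 21 x + 7 = 1^3 + 21*1 + 7 mod 23 = 6
LHS = RHS

Yes, on the curve


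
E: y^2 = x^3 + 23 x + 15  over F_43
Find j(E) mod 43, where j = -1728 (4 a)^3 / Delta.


Delta = -16(4 a^3 + 27 b^2) mod 43 = 22
-1728 * (4 a)^3 = -1728 * (4*23)^3 mod 43 = 35
j = 35 * 22^(-1) mod 43 = 27

j = 27 (mod 43)


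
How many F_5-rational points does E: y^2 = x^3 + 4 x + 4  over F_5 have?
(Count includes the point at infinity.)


For each x in F_5, count y with y^2 = x^3 + 4 x + 4 mod 5:
  x = 0: RHS = 4, y in [2, 3]  -> 2 point(s)
  x = 1: RHS = 4, y in [2, 3]  -> 2 point(s)
  x = 2: RHS = 0, y in [0]  -> 1 point(s)
  x = 4: RHS = 4, y in [2, 3]  -> 2 point(s)
Affine points: 7. Add the point at infinity: total = 8.

#E(F_5) = 8


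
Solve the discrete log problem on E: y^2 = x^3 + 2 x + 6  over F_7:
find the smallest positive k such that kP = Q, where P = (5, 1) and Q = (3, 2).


Enumerate multiples of P until we hit Q = (3, 2):
  1P = (5, 1)
  2P = (4, 6)
  3P = (2, 5)
  4P = (1, 3)
  5P = (3, 5)
  6P = (3, 2)
Match found at i = 6.

k = 6


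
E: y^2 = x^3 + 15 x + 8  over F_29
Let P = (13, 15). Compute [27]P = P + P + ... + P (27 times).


k = 27 = 11011_2 (binary, LSB first: 11011)
Double-and-add from P = (13, 15):
  bit 0 = 1: acc = O + (13, 15) = (13, 15)
  bit 1 = 1: acc = (13, 15) + (3, 14) = (22, 16)
  bit 2 = 0: acc unchanged = (22, 16)
  bit 3 = 1: acc = (22, 16) + (26, 9) = (4, 25)
  bit 4 = 1: acc = (4, 25) + (5, 11) = (13, 14)

27P = (13, 14)


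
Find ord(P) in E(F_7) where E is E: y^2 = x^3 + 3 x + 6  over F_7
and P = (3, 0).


Compute successive multiples of P until we hit O:
  1P = (3, 0)
  2P = O

ord(P) = 2


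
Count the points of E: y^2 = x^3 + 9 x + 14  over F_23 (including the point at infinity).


For each x in F_23, count y with y^2 = x^3 + 9 x + 14 mod 23:
  x = 1: RHS = 1, y in [1, 22]  -> 2 point(s)
  x = 5: RHS = 0, y in [0]  -> 1 point(s)
  x = 6: RHS = 8, y in [10, 13]  -> 2 point(s)
  x = 7: RHS = 6, y in [11, 12]  -> 2 point(s)
  x = 8: RHS = 0, y in [0]  -> 1 point(s)
  x = 10: RHS = 0, y in [0]  -> 1 point(s)
  x = 11: RHS = 18, y in [8, 15]  -> 2 point(s)
  x = 14: RHS = 9, y in [3, 20]  -> 2 point(s)
  x = 19: RHS = 6, y in [11, 12]  -> 2 point(s)
  x = 20: RHS = 6, y in [11, 12]  -> 2 point(s)
  x = 22: RHS = 4, y in [2, 21]  -> 2 point(s)
Affine points: 19. Add the point at infinity: total = 20.

#E(F_23) = 20


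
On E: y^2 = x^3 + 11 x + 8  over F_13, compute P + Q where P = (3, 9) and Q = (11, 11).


P != Q, so use the chord formula.
s = (y2 - y1) / (x2 - x1) = (2) / (8) mod 13 = 10
x3 = s^2 - x1 - x2 mod 13 = 10^2 - 3 - 11 = 8
y3 = s (x1 - x3) - y1 mod 13 = 10 * (3 - 8) - 9 = 6

P + Q = (8, 6)


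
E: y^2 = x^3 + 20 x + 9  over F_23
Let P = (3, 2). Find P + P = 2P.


Doubling: s = (3 x1^2 + a) / (2 y1)
s = (3*3^2 + 20) / (2*2) mod 23 = 6
x3 = s^2 - 2 x1 mod 23 = 6^2 - 2*3 = 7
y3 = s (x1 - x3) - y1 mod 23 = 6 * (3 - 7) - 2 = 20

2P = (7, 20)


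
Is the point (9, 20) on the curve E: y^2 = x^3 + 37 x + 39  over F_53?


Check whether y^2 = x^3 + 37 x + 39 (mod 53) for (x, y) = (9, 20).
LHS: y^2 = 20^2 mod 53 = 29
RHS: x^3 + 37 x + 39 = 9^3 + 37*9 + 39 mod 53 = 41
LHS != RHS

No, not on the curve


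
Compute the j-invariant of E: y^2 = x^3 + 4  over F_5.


Delta = -16(4 a^3 + 27 b^2) mod 5 = 3
-1728 * (4 a)^3 = -1728 * (4*0)^3 mod 5 = 0
j = 0 * 3^(-1) mod 5 = 0

j = 0 (mod 5)


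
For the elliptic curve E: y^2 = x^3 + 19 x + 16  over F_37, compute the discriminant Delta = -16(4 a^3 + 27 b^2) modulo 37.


4 a^3 + 27 b^2 = 4*19^3 + 27*16^2 = 27436 + 6912 = 34348
Delta = -16 * (34348) = -549568
Delta mod 37 = 30

Delta = 30 (mod 37)


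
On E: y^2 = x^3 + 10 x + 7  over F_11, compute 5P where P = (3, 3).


k = 5 = 101_2 (binary, LSB first: 101)
Double-and-add from P = (3, 3):
  bit 0 = 1: acc = O + (3, 3) = (3, 3)
  bit 1 = 0: acc unchanged = (3, 3)
  bit 2 = 1: acc = (3, 3) + (3, 3) = (3, 8)

5P = (3, 8)


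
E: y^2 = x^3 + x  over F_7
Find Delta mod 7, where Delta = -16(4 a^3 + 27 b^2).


4 a^3 + 27 b^2 = 4*1^3 + 27*0^2 = 4 + 0 = 4
Delta = -16 * (4) = -64
Delta mod 7 = 6

Delta = 6 (mod 7)


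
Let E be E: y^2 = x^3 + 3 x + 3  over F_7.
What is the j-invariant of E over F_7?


Delta = -16(4 a^3 + 27 b^2) mod 7 = 5
-1728 * (4 a)^3 = -1728 * (4*3)^3 mod 7 = 6
j = 6 * 5^(-1) mod 7 = 4

j = 4 (mod 7)


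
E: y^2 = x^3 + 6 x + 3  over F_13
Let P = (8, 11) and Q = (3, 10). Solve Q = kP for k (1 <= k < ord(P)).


Enumerate multiples of P until we hit Q = (3, 10):
  1P = (8, 11)
  2P = (0, 9)
  3P = (1, 7)
  4P = (3, 3)
  5P = (3, 10)
Match found at i = 5.

k = 5


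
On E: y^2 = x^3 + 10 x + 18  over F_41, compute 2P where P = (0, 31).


Doubling: s = (3 x1^2 + a) / (2 y1)
s = (3*0^2 + 10) / (2*31) mod 41 = 20
x3 = s^2 - 2 x1 mod 41 = 20^2 - 2*0 = 31
y3 = s (x1 - x3) - y1 mod 41 = 20 * (0 - 31) - 31 = 5

2P = (31, 5)


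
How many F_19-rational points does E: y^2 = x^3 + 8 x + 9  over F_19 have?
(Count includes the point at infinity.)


For each x in F_19, count y with y^2 = x^3 + 8 x + 9 mod 19:
  x = 0: RHS = 9, y in [3, 16]  -> 2 point(s)
  x = 6: RHS = 7, y in [8, 11]  -> 2 point(s)
  x = 7: RHS = 9, y in [3, 16]  -> 2 point(s)
  x = 10: RHS = 6, y in [5, 14]  -> 2 point(s)
  x = 12: RHS = 9, y in [3, 16]  -> 2 point(s)
  x = 13: RHS = 11, y in [7, 12]  -> 2 point(s)
  x = 17: RHS = 4, y in [2, 17]  -> 2 point(s)
  x = 18: RHS = 0, y in [0]  -> 1 point(s)
Affine points: 15. Add the point at infinity: total = 16.

#E(F_19) = 16


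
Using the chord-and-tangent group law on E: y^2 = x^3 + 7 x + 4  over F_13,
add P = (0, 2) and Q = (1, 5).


P != Q, so use the chord formula.
s = (y2 - y1) / (x2 - x1) = (3) / (1) mod 13 = 3
x3 = s^2 - x1 - x2 mod 13 = 3^2 - 0 - 1 = 8
y3 = s (x1 - x3) - y1 mod 13 = 3 * (0 - 8) - 2 = 0

P + Q = (8, 0)


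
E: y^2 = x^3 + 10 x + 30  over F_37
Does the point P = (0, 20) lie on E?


Check whether y^2 = x^3 + 10 x + 30 (mod 37) for (x, y) = (0, 20).
LHS: y^2 = 20^2 mod 37 = 30
RHS: x^3 + 10 x + 30 = 0^3 + 10*0 + 30 mod 37 = 30
LHS = RHS

Yes, on the curve


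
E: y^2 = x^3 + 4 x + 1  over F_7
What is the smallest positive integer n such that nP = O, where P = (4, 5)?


Compute successive multiples of P until we hit O:
  1P = (4, 5)
  2P = (0, 6)
  3P = (0, 1)
  4P = (4, 2)
  5P = O

ord(P) = 5


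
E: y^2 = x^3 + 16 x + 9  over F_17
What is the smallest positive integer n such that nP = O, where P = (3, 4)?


Compute successive multiples of P until we hit O:
  1P = (3, 4)
  2P = (12, 5)
  3P = (6, 7)
  4P = (9, 7)
  5P = (1, 14)
  6P = (4, 1)
  7P = (2, 10)
  8P = (14, 11)
  ... (continuing to 24P)
  24P = O

ord(P) = 24


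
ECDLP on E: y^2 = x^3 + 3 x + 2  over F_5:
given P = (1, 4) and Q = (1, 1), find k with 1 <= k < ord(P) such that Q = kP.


Enumerate multiples of P until we hit Q = (1, 1):
  1P = (1, 4)
  2P = (2, 4)
  3P = (2, 1)
  4P = (1, 1)
Match found at i = 4.

k = 4


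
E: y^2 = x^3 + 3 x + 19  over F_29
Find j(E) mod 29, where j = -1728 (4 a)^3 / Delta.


Delta = -16(4 a^3 + 27 b^2) mod 29 = 22
-1728 * (4 a)^3 = -1728 * (4*3)^3 mod 29 = 1
j = 1 * 22^(-1) mod 29 = 4

j = 4 (mod 29)


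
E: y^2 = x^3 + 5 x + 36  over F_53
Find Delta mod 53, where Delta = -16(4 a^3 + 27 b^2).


4 a^3 + 27 b^2 = 4*5^3 + 27*36^2 = 500 + 34992 = 35492
Delta = -16 * (35492) = -567872
Delta mod 53 = 23

Delta = 23 (mod 53)


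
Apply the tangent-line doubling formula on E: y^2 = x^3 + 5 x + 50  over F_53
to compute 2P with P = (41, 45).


Doubling: s = (3 x1^2 + a) / (2 y1)
s = (3*41^2 + 5) / (2*45) mod 53 = 29
x3 = s^2 - 2 x1 mod 53 = 29^2 - 2*41 = 17
y3 = s (x1 - x3) - y1 mod 53 = 29 * (41 - 17) - 45 = 15

2P = (17, 15)


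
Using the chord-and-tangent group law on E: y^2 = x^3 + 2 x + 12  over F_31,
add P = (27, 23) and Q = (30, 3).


P != Q, so use the chord formula.
s = (y2 - y1) / (x2 - x1) = (11) / (3) mod 31 = 14
x3 = s^2 - x1 - x2 mod 31 = 14^2 - 27 - 30 = 15
y3 = s (x1 - x3) - y1 mod 31 = 14 * (27 - 15) - 23 = 21

P + Q = (15, 21)


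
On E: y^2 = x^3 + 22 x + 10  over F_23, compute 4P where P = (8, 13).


k = 4 = 100_2 (binary, LSB first: 001)
Double-and-add from P = (8, 13):
  bit 0 = 0: acc unchanged = O
  bit 1 = 0: acc unchanged = O
  bit 2 = 1: acc = O + (6, 6) = (6, 6)

4P = (6, 6)


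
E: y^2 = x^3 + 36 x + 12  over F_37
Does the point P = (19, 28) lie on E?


Check whether y^2 = x^3 + 36 x + 12 (mod 37) for (x, y) = (19, 28).
LHS: y^2 = 28^2 mod 37 = 7
RHS: x^3 + 36 x + 12 = 19^3 + 36*19 + 12 mod 37 = 7
LHS = RHS

Yes, on the curve


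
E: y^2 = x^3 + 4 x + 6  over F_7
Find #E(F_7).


For each x in F_7, count y with y^2 = x^3 + 4 x + 6 mod 7:
  x = 1: RHS = 4, y in [2, 5]  -> 2 point(s)
  x = 2: RHS = 1, y in [1, 6]  -> 2 point(s)
  x = 4: RHS = 2, y in [3, 4]  -> 2 point(s)
  x = 5: RHS = 4, y in [2, 5]  -> 2 point(s)
  x = 6: RHS = 1, y in [1, 6]  -> 2 point(s)
Affine points: 10. Add the point at infinity: total = 11.

#E(F_7) = 11


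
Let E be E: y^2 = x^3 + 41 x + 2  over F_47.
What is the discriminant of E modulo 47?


4 a^3 + 27 b^2 = 4*41^3 + 27*2^2 = 275684 + 108 = 275792
Delta = -16 * (275792) = -4412672
Delta mod 47 = 17

Delta = 17 (mod 47)


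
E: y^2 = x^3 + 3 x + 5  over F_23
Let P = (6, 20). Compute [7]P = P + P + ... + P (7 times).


k = 7 = 111_2 (binary, LSB first: 111)
Double-and-add from P = (6, 20):
  bit 0 = 1: acc = O + (6, 20) = (6, 20)
  bit 1 = 1: acc = (6, 20) + (14, 13) = (7, 1)
  bit 2 = 1: acc = (7, 1) + (3, 15) = (8, 14)

7P = (8, 14)


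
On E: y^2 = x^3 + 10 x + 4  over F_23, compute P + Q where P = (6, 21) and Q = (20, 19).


P != Q, so use the chord formula.
s = (y2 - y1) / (x2 - x1) = (21) / (14) mod 23 = 13
x3 = s^2 - x1 - x2 mod 23 = 13^2 - 6 - 20 = 5
y3 = s (x1 - x3) - y1 mod 23 = 13 * (6 - 5) - 21 = 15

P + Q = (5, 15)


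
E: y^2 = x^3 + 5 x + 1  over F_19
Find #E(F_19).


For each x in F_19, count y with y^2 = x^3 + 5 x + 1 mod 19:
  x = 0: RHS = 1, y in [1, 18]  -> 2 point(s)
  x = 1: RHS = 7, y in [8, 11]  -> 2 point(s)
  x = 2: RHS = 0, y in [0]  -> 1 point(s)
  x = 3: RHS = 5, y in [9, 10]  -> 2 point(s)
  x = 4: RHS = 9, y in [3, 16]  -> 2 point(s)
  x = 6: RHS = 0, y in [0]  -> 1 point(s)
  x = 10: RHS = 6, y in [5, 14]  -> 2 point(s)
  x = 11: RHS = 0, y in [0]  -> 1 point(s)
  x = 16: RHS = 16, y in [4, 15]  -> 2 point(s)
Affine points: 15. Add the point at infinity: total = 16.

#E(F_19) = 16


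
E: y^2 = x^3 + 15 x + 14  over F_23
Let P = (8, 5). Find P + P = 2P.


Doubling: s = (3 x1^2 + a) / (2 y1)
s = (3*8^2 + 15) / (2*5) mod 23 = 0
x3 = s^2 - 2 x1 mod 23 = 0^2 - 2*8 = 7
y3 = s (x1 - x3) - y1 mod 23 = 0 * (8 - 7) - 5 = 18

2P = (7, 18)


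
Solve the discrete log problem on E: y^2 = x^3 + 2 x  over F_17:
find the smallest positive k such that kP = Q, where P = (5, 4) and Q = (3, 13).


Enumerate multiples of P until we hit Q = (3, 13):
  1P = (5, 4)
  2P = (8, 16)
  3P = (3, 4)
  4P = (9, 13)
  5P = (7, 0)
  6P = (9, 4)
  7P = (3, 13)
Match found at i = 7.

k = 7


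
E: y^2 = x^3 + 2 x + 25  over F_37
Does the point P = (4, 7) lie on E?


Check whether y^2 = x^3 + 2 x + 25 (mod 37) for (x, y) = (4, 7).
LHS: y^2 = 7^2 mod 37 = 12
RHS: x^3 + 2 x + 25 = 4^3 + 2*4 + 25 mod 37 = 23
LHS != RHS

No, not on the curve


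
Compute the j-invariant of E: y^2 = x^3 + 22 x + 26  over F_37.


Delta = -16(4 a^3 + 27 b^2) mod 37 = 3
-1728 * (4 a)^3 = -1728 * (4*22)^3 mod 37 = 29
j = 29 * 3^(-1) mod 37 = 22

j = 22 (mod 37)


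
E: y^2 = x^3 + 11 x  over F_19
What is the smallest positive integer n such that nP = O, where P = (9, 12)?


Compute successive multiples of P until we hit O:
  1P = (9, 12)
  2P = (6, 15)
  3P = (5, 3)
  4P = (16, 15)
  5P = (0, 0)
  6P = (16, 4)
  7P = (5, 16)
  8P = (6, 4)
  ... (continuing to 10P)
  10P = O

ord(P) = 10


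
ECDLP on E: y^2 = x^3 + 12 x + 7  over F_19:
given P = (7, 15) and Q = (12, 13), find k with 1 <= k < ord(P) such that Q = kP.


Enumerate multiples of P until we hit Q = (12, 13):
  1P = (7, 15)
  2P = (12, 6)
  3P = (4, 10)
  4P = (15, 16)
  5P = (8, 11)
  6P = (1, 18)
  7P = (16, 18)
  8P = (13, 2)
  9P = (0, 11)
  10P = (10, 5)
  11P = (11, 11)
  12P = (2, 18)
  13P = (2, 1)
  14P = (11, 8)
  15P = (10, 14)
  16P = (0, 8)
  17P = (13, 17)
  18P = (16, 1)
  19P = (1, 1)
  20P = (8, 8)
  21P = (15, 3)
  22P = (4, 9)
  23P = (12, 13)
Match found at i = 23.

k = 23


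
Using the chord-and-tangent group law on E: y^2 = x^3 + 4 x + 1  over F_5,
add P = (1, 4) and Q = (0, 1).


P != Q, so use the chord formula.
s = (y2 - y1) / (x2 - x1) = (2) / (4) mod 5 = 3
x3 = s^2 - x1 - x2 mod 5 = 3^2 - 1 - 0 = 3
y3 = s (x1 - x3) - y1 mod 5 = 3 * (1 - 3) - 4 = 0

P + Q = (3, 0)


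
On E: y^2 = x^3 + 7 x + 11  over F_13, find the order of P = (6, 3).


Compute successive multiples of P until we hit O:
  1P = (6, 3)
  2P = (4, 5)
  3P = (4, 8)
  4P = (6, 10)
  5P = O

ord(P) = 5


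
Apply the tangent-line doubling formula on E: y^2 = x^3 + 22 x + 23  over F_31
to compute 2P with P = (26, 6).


Doubling: s = (3 x1^2 + a) / (2 y1)
s = (3*26^2 + 22) / (2*6) mod 31 = 21
x3 = s^2 - 2 x1 mod 31 = 21^2 - 2*26 = 17
y3 = s (x1 - x3) - y1 mod 31 = 21 * (26 - 17) - 6 = 28

2P = (17, 28)


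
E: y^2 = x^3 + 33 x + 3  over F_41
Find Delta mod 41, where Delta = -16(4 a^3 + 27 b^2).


4 a^3 + 27 b^2 = 4*33^3 + 27*3^2 = 143748 + 243 = 143991
Delta = -16 * (143991) = -2303856
Delta mod 41 = 16

Delta = 16 (mod 41)


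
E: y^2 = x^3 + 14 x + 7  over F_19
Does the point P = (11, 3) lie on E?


Check whether y^2 = x^3 + 14 x + 7 (mod 19) for (x, y) = (11, 3).
LHS: y^2 = 3^2 mod 19 = 9
RHS: x^3 + 14 x + 7 = 11^3 + 14*11 + 7 mod 19 = 10
LHS != RHS

No, not on the curve


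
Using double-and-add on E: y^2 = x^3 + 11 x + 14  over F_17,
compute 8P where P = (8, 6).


k = 8 = 1000_2 (binary, LSB first: 0001)
Double-and-add from P = (8, 6):
  bit 0 = 0: acc unchanged = O
  bit 1 = 0: acc unchanged = O
  bit 2 = 0: acc unchanged = O
  bit 3 = 1: acc = O + (11, 2) = (11, 2)

8P = (11, 2)


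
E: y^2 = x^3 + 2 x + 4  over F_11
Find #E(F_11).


For each x in F_11, count y with y^2 = x^3 + 2 x + 4 mod 11:
  x = 0: RHS = 4, y in [2, 9]  -> 2 point(s)
  x = 2: RHS = 5, y in [4, 7]  -> 2 point(s)
  x = 3: RHS = 4, y in [2, 9]  -> 2 point(s)
  x = 6: RHS = 1, y in [1, 10]  -> 2 point(s)
  x = 7: RHS = 9, y in [3, 8]  -> 2 point(s)
  x = 8: RHS = 4, y in [2, 9]  -> 2 point(s)
  x = 9: RHS = 3, y in [5, 6]  -> 2 point(s)
  x = 10: RHS = 1, y in [1, 10]  -> 2 point(s)
Affine points: 16. Add the point at infinity: total = 17.

#E(F_11) = 17


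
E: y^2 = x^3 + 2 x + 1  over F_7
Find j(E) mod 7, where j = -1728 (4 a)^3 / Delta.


Delta = -16(4 a^3 + 27 b^2) mod 7 = 1
-1728 * (4 a)^3 = -1728 * (4*2)^3 mod 7 = 1
j = 1 * 1^(-1) mod 7 = 1

j = 1 (mod 7)


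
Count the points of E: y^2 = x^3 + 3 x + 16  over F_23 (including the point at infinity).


For each x in F_23, count y with y^2 = x^3 + 3 x + 16 mod 23:
  x = 0: RHS = 16, y in [4, 19]  -> 2 point(s)
  x = 3: RHS = 6, y in [11, 12]  -> 2 point(s)
  x = 4: RHS = 0, y in [0]  -> 1 point(s)
  x = 5: RHS = 18, y in [8, 15]  -> 2 point(s)
  x = 7: RHS = 12, y in [9, 14]  -> 2 point(s)
  x = 8: RHS = 0, y in [0]  -> 1 point(s)
  x = 9: RHS = 13, y in [6, 17]  -> 2 point(s)
  x = 11: RHS = 0, y in [0]  -> 1 point(s)
  x = 12: RHS = 9, y in [3, 20]  -> 2 point(s)
  x = 15: RHS = 9, y in [3, 20]  -> 2 point(s)
  x = 17: RHS = 12, y in [9, 14]  -> 2 point(s)
  x = 19: RHS = 9, y in [3, 20]  -> 2 point(s)
  x = 20: RHS = 3, y in [7, 16]  -> 2 point(s)
  x = 21: RHS = 2, y in [5, 18]  -> 2 point(s)
  x = 22: RHS = 12, y in [9, 14]  -> 2 point(s)
Affine points: 27. Add the point at infinity: total = 28.

#E(F_23) = 28


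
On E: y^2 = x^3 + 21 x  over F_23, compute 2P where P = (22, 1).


Doubling: s = (3 x1^2 + a) / (2 y1)
s = (3*22^2 + 21) / (2*1) mod 23 = 12
x3 = s^2 - 2 x1 mod 23 = 12^2 - 2*22 = 8
y3 = s (x1 - x3) - y1 mod 23 = 12 * (22 - 8) - 1 = 6

2P = (8, 6)


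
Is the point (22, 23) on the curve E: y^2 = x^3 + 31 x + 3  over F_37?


Check whether y^2 = x^3 + 31 x + 3 (mod 37) for (x, y) = (22, 23).
LHS: y^2 = 23^2 mod 37 = 11
RHS: x^3 + 31 x + 3 = 22^3 + 31*22 + 3 mod 37 = 11
LHS = RHS

Yes, on the curve


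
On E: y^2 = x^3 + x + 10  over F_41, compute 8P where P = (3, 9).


k = 8 = 1000_2 (binary, LSB first: 0001)
Double-and-add from P = (3, 9):
  bit 0 = 0: acc unchanged = O
  bit 1 = 0: acc unchanged = O
  bit 2 = 0: acc unchanged = O
  bit 3 = 1: acc = O + (3, 32) = (3, 32)

8P = (3, 32)


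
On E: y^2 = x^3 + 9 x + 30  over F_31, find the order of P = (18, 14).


Compute successive multiples of P until we hit O:
  1P = (18, 14)
  2P = (5, 13)
  3P = (28, 21)
  4P = (23, 29)
  5P = (30, 12)
  6P = (8, 5)
  7P = (21, 5)
  8P = (1, 28)
  ... (continuing to 29P)
  29P = O

ord(P) = 29


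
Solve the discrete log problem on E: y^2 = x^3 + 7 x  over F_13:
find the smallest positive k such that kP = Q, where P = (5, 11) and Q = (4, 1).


Enumerate multiples of P until we hit Q = (4, 1):
  1P = (5, 11)
  2P = (4, 1)
Match found at i = 2.

k = 2


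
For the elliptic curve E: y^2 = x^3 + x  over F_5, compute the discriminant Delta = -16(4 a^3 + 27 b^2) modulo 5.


4 a^3 + 27 b^2 = 4*1^3 + 27*0^2 = 4 + 0 = 4
Delta = -16 * (4) = -64
Delta mod 5 = 1

Delta = 1 (mod 5)


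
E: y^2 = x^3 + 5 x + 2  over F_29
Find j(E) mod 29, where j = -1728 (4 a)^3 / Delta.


Delta = -16(4 a^3 + 27 b^2) mod 29 = 16
-1728 * (4 a)^3 = -1728 * (4*5)^3 mod 29 = 10
j = 10 * 16^(-1) mod 29 = 26

j = 26 (mod 29)


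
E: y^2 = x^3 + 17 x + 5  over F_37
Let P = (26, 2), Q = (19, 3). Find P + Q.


P != Q, so use the chord formula.
s = (y2 - y1) / (x2 - x1) = (1) / (30) mod 37 = 21
x3 = s^2 - x1 - x2 mod 37 = 21^2 - 26 - 19 = 26
y3 = s (x1 - x3) - y1 mod 37 = 21 * (26 - 26) - 2 = 35

P + Q = (26, 35)


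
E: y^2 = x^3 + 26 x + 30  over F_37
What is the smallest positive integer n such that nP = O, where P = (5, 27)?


Compute successive multiples of P until we hit O:
  1P = (5, 27)
  2P = (18, 22)
  3P = (24, 23)
  4P = (35, 28)
  5P = (31, 19)
  6P = (0, 17)
  7P = (36, 22)
  8P = (8, 26)
  ... (continuing to 44P)
  44P = O

ord(P) = 44


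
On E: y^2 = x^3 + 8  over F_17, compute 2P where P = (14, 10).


k = 2 = 10_2 (binary, LSB first: 01)
Double-and-add from P = (14, 10):
  bit 0 = 0: acc unchanged = O
  bit 1 = 1: acc = O + (2, 13) = (2, 13)

2P = (2, 13)


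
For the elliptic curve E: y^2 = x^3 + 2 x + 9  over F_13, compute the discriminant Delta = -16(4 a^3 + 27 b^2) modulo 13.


4 a^3 + 27 b^2 = 4*2^3 + 27*9^2 = 32 + 2187 = 2219
Delta = -16 * (2219) = -35504
Delta mod 13 = 12

Delta = 12 (mod 13)


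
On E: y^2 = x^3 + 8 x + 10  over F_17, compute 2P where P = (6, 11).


Doubling: s = (3 x1^2 + a) / (2 y1)
s = (3*6^2 + 8) / (2*11) mod 17 = 13
x3 = s^2 - 2 x1 mod 17 = 13^2 - 2*6 = 4
y3 = s (x1 - x3) - y1 mod 17 = 13 * (6 - 4) - 11 = 15

2P = (4, 15)


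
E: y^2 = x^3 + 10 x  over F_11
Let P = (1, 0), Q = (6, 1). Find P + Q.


P != Q, so use the chord formula.
s = (y2 - y1) / (x2 - x1) = (1) / (5) mod 11 = 9
x3 = s^2 - x1 - x2 mod 11 = 9^2 - 1 - 6 = 8
y3 = s (x1 - x3) - y1 mod 11 = 9 * (1 - 8) - 0 = 3

P + Q = (8, 3)


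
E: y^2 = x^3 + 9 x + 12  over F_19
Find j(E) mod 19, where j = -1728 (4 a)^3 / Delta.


Delta = -16(4 a^3 + 27 b^2) mod 19 = 6
-1728 * (4 a)^3 = -1728 * (4*9)^3 mod 19 = 11
j = 11 * 6^(-1) mod 19 = 5

j = 5 (mod 19)


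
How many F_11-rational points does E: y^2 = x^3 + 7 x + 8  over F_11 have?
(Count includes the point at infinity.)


For each x in F_11, count y with y^2 = x^3 + 7 x + 8 mod 11:
  x = 1: RHS = 5, y in [4, 7]  -> 2 point(s)
  x = 3: RHS = 1, y in [1, 10]  -> 2 point(s)
  x = 4: RHS = 1, y in [1, 10]  -> 2 point(s)
  x = 5: RHS = 3, y in [5, 6]  -> 2 point(s)
  x = 7: RHS = 4, y in [2, 9]  -> 2 point(s)
  x = 8: RHS = 4, y in [2, 9]  -> 2 point(s)
  x = 10: RHS = 0, y in [0]  -> 1 point(s)
Affine points: 13. Add the point at infinity: total = 14.

#E(F_11) = 14


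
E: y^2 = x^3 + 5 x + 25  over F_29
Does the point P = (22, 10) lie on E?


Check whether y^2 = x^3 + 5 x + 25 (mod 29) for (x, y) = (22, 10).
LHS: y^2 = 10^2 mod 29 = 13
RHS: x^3 + 5 x + 25 = 22^3 + 5*22 + 25 mod 29 = 24
LHS != RHS

No, not on the curve


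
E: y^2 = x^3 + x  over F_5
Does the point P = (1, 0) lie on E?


Check whether y^2 = x^3 + 1 x + 0 (mod 5) for (x, y) = (1, 0).
LHS: y^2 = 0^2 mod 5 = 0
RHS: x^3 + 1 x + 0 = 1^3 + 1*1 + 0 mod 5 = 2
LHS != RHS

No, not on the curve


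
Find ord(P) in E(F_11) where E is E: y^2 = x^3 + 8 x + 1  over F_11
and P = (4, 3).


Compute successive multiples of P until we hit O:
  1P = (4, 3)
  2P = (7, 2)
  3P = (5, 1)
  4P = (6, 1)
  5P = (2, 6)
  6P = (10, 6)
  7P = (0, 10)
  8P = (8, 4)
  ... (continuing to 17P)
  17P = O

ord(P) = 17


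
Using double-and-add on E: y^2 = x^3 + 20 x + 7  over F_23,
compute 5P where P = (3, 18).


k = 5 = 101_2 (binary, LSB first: 101)
Double-and-add from P = (3, 18):
  bit 0 = 1: acc = O + (3, 18) = (3, 18)
  bit 1 = 0: acc unchanged = (3, 18)
  bit 2 = 1: acc = (3, 18) + (18, 9) = (18, 14)

5P = (18, 14)


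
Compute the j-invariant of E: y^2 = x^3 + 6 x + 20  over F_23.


Delta = -16(4 a^3 + 27 b^2) mod 23 = 21
-1728 * (4 a)^3 = -1728 * (4*6)^3 mod 23 = 20
j = 20 * 21^(-1) mod 23 = 13

j = 13 (mod 23)


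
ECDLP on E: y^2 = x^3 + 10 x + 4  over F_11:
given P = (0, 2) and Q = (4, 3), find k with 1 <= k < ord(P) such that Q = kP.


Enumerate multiples of P until we hit Q = (4, 3):
  1P = (0, 2)
  2P = (9, 3)
  3P = (5, 6)
  4P = (4, 8)
  5P = (1, 2)
  6P = (10, 9)
  7P = (6, 7)
  8P = (6, 4)
  9P = (10, 2)
  10P = (1, 9)
  11P = (4, 3)
Match found at i = 11.

k = 11


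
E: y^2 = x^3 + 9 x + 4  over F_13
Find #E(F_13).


For each x in F_13, count y with y^2 = x^3 + 9 x + 4 mod 13:
  x = 0: RHS = 4, y in [2, 11]  -> 2 point(s)
  x = 1: RHS = 1, y in [1, 12]  -> 2 point(s)
  x = 2: RHS = 4, y in [2, 11]  -> 2 point(s)
  x = 4: RHS = 0, y in [0]  -> 1 point(s)
  x = 6: RHS = 1, y in [1, 12]  -> 2 point(s)
  x = 8: RHS = 3, y in [4, 9]  -> 2 point(s)
  x = 11: RHS = 4, y in [2, 11]  -> 2 point(s)
Affine points: 13. Add the point at infinity: total = 14.

#E(F_13) = 14


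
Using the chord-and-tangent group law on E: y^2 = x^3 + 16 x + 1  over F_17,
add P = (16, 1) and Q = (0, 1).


P != Q, so use the chord formula.
s = (y2 - y1) / (x2 - x1) = (0) / (1) mod 17 = 0
x3 = s^2 - x1 - x2 mod 17 = 0^2 - 16 - 0 = 1
y3 = s (x1 - x3) - y1 mod 17 = 0 * (16 - 1) - 1 = 16

P + Q = (1, 16)


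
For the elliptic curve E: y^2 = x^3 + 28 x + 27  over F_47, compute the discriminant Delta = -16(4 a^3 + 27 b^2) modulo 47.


4 a^3 + 27 b^2 = 4*28^3 + 27*27^2 = 87808 + 19683 = 107491
Delta = -16 * (107491) = -1719856
Delta mod 47 = 15

Delta = 15 (mod 47)


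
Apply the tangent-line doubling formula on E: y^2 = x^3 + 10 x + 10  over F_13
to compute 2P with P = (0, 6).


Doubling: s = (3 x1^2 + a) / (2 y1)
s = (3*0^2 + 10) / (2*6) mod 13 = 3
x3 = s^2 - 2 x1 mod 13 = 3^2 - 2*0 = 9
y3 = s (x1 - x3) - y1 mod 13 = 3 * (0 - 9) - 6 = 6

2P = (9, 6)


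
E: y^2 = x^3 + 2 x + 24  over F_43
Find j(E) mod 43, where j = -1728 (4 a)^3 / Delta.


Delta = -16(4 a^3 + 27 b^2) mod 43 = 13
-1728 * (4 a)^3 = -1728 * (4*2)^3 mod 43 = 32
j = 32 * 13^(-1) mod 43 = 19

j = 19 (mod 43)


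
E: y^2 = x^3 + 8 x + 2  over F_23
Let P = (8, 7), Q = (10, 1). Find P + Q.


P != Q, so use the chord formula.
s = (y2 - y1) / (x2 - x1) = (17) / (2) mod 23 = 20
x3 = s^2 - x1 - x2 mod 23 = 20^2 - 8 - 10 = 14
y3 = s (x1 - x3) - y1 mod 23 = 20 * (8 - 14) - 7 = 11

P + Q = (14, 11)


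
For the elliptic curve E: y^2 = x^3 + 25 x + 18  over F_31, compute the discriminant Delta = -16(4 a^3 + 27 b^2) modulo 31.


4 a^3 + 27 b^2 = 4*25^3 + 27*18^2 = 62500 + 8748 = 71248
Delta = -16 * (71248) = -1139968
Delta mod 31 = 26

Delta = 26 (mod 31)


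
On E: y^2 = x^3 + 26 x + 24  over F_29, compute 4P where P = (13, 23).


k = 4 = 100_2 (binary, LSB first: 001)
Double-and-add from P = (13, 23):
  bit 0 = 0: acc unchanged = O
  bit 1 = 0: acc unchanged = O
  bit 2 = 1: acc = O + (27, 15) = (27, 15)

4P = (27, 15)


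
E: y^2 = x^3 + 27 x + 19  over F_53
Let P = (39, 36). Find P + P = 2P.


Doubling: s = (3 x1^2 + a) / (2 y1)
s = (3*39^2 + 27) / (2*36) mod 53 = 24
x3 = s^2 - 2 x1 mod 53 = 24^2 - 2*39 = 21
y3 = s (x1 - x3) - y1 mod 53 = 24 * (39 - 21) - 36 = 25

2P = (21, 25)


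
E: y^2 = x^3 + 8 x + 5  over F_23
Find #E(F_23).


For each x in F_23, count y with y^2 = x^3 + 8 x + 5 mod 23:
  x = 2: RHS = 6, y in [11, 12]  -> 2 point(s)
  x = 4: RHS = 9, y in [3, 20]  -> 2 point(s)
  x = 5: RHS = 9, y in [3, 20]  -> 2 point(s)
  x = 6: RHS = 16, y in [4, 19]  -> 2 point(s)
  x = 7: RHS = 13, y in [6, 17]  -> 2 point(s)
  x = 8: RHS = 6, y in [11, 12]  -> 2 point(s)
  x = 9: RHS = 1, y in [1, 22]  -> 2 point(s)
  x = 10: RHS = 4, y in [2, 21]  -> 2 point(s)
  x = 12: RHS = 12, y in [9, 14]  -> 2 point(s)
  x = 13: RHS = 6, y in [11, 12]  -> 2 point(s)
  x = 14: RHS = 9, y in [3, 20]  -> 2 point(s)
  x = 15: RHS = 4, y in [2, 21]  -> 2 point(s)
  x = 18: RHS = 1, y in [1, 22]  -> 2 point(s)
  x = 19: RHS = 1, y in [1, 22]  -> 2 point(s)
  x = 20: RHS = 0, y in [0]  -> 1 point(s)
  x = 21: RHS = 4, y in [2, 21]  -> 2 point(s)
Affine points: 31. Add the point at infinity: total = 32.

#E(F_23) = 32


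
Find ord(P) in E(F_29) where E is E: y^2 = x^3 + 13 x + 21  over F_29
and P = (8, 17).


Compute successive multiples of P until we hit O:
  1P = (8, 17)
  2P = (12, 22)
  3P = (16, 2)
  4P = (28, 6)
  5P = (26, 19)
  6P = (19, 14)
  7P = (27, 4)
  8P = (7, 22)
  ... (continuing to 19P)
  19P = O

ord(P) = 19


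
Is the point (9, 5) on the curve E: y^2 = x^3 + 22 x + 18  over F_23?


Check whether y^2 = x^3 + 22 x + 18 (mod 23) for (x, y) = (9, 5).
LHS: y^2 = 5^2 mod 23 = 2
RHS: x^3 + 22 x + 18 = 9^3 + 22*9 + 18 mod 23 = 2
LHS = RHS

Yes, on the curve


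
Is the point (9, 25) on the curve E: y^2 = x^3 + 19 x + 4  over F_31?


Check whether y^2 = x^3 + 19 x + 4 (mod 31) for (x, y) = (9, 25).
LHS: y^2 = 25^2 mod 31 = 5
RHS: x^3 + 19 x + 4 = 9^3 + 19*9 + 4 mod 31 = 5
LHS = RHS

Yes, on the curve


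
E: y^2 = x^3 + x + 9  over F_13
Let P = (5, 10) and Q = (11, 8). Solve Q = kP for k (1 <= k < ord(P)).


Enumerate multiples of P until we hit Q = (11, 8):
  1P = (5, 10)
  2P = (6, 7)
  3P = (11, 8)
Match found at i = 3.

k = 3


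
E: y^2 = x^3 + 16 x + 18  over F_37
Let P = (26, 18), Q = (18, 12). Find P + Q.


P != Q, so use the chord formula.
s = (y2 - y1) / (x2 - x1) = (31) / (29) mod 37 = 10
x3 = s^2 - x1 - x2 mod 37 = 10^2 - 26 - 18 = 19
y3 = s (x1 - x3) - y1 mod 37 = 10 * (26 - 19) - 18 = 15

P + Q = (19, 15)


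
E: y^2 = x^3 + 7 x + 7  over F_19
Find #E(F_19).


For each x in F_19, count y with y^2 = x^3 + 7 x + 7 mod 19:
  x = 0: RHS = 7, y in [8, 11]  -> 2 point(s)
  x = 3: RHS = 17, y in [6, 13]  -> 2 point(s)
  x = 4: RHS = 4, y in [2, 17]  -> 2 point(s)
  x = 7: RHS = 0, y in [0]  -> 1 point(s)
  x = 8: RHS = 5, y in [9, 10]  -> 2 point(s)
  x = 9: RHS = 1, y in [1, 18]  -> 2 point(s)
  x = 11: RHS = 9, y in [3, 16]  -> 2 point(s)
  x = 16: RHS = 16, y in [4, 15]  -> 2 point(s)
  x = 17: RHS = 4, y in [2, 17]  -> 2 point(s)
Affine points: 17. Add the point at infinity: total = 18.

#E(F_19) = 18


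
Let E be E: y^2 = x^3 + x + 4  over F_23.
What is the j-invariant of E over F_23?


Delta = -16(4 a^3 + 27 b^2) mod 23 = 16
-1728 * (4 a)^3 = -1728 * (4*1)^3 mod 23 = 15
j = 15 * 16^(-1) mod 23 = 11

j = 11 (mod 23)


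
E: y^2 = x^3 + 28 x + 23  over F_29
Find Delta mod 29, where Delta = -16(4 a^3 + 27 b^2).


4 a^3 + 27 b^2 = 4*28^3 + 27*23^2 = 87808 + 14283 = 102091
Delta = -16 * (102091) = -1633456
Delta mod 29 = 27

Delta = 27 (mod 29)


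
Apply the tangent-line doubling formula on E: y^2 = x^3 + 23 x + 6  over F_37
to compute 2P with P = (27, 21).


Doubling: s = (3 x1^2 + a) / (2 y1)
s = (3*27^2 + 23) / (2*21) mod 37 = 35
x3 = s^2 - 2 x1 mod 37 = 35^2 - 2*27 = 24
y3 = s (x1 - x3) - y1 mod 37 = 35 * (27 - 24) - 21 = 10

2P = (24, 10)


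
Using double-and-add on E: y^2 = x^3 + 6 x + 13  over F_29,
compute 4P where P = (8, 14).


k = 4 = 100_2 (binary, LSB first: 001)
Double-and-add from P = (8, 14):
  bit 0 = 0: acc unchanged = O
  bit 1 = 0: acc unchanged = O
  bit 2 = 1: acc = O + (16, 0) = (16, 0)

4P = (16, 0)


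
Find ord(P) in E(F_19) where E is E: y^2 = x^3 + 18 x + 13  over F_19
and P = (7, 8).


Compute successive multiples of P until we hit O:
  1P = (7, 8)
  2P = (9, 7)
  3P = (8, 2)
  4P = (2, 0)
  5P = (8, 17)
  6P = (9, 12)
  7P = (7, 11)
  8P = O

ord(P) = 8


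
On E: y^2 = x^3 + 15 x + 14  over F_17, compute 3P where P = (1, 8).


k = 3 = 11_2 (binary, LSB first: 11)
Double-and-add from P = (1, 8):
  bit 0 = 1: acc = O + (1, 8) = (1, 8)
  bit 1 = 1: acc = (1, 8) + (16, 7) = (13, 3)

3P = (13, 3)


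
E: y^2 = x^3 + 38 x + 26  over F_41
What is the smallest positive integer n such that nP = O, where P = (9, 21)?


Compute successive multiples of P until we hit O:
  1P = (9, 21)
  2P = (18, 33)
  3P = (34, 14)
  4P = (7, 26)
  5P = (21, 9)
  6P = (12, 23)
  7P = (25, 23)
  8P = (32, 12)
  ... (continuing to 34P)
  34P = O

ord(P) = 34


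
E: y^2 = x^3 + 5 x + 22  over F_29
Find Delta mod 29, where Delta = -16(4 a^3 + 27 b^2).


4 a^3 + 27 b^2 = 4*5^3 + 27*22^2 = 500 + 13068 = 13568
Delta = -16 * (13568) = -217088
Delta mod 29 = 6

Delta = 6 (mod 29)


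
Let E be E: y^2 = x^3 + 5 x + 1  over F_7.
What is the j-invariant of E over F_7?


Delta = -16(4 a^3 + 27 b^2) mod 7 = 3
-1728 * (4 a)^3 = -1728 * (4*5)^3 mod 7 = 6
j = 6 * 3^(-1) mod 7 = 2

j = 2 (mod 7)


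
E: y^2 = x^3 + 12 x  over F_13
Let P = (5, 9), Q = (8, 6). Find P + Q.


P != Q, so use the chord formula.
s = (y2 - y1) / (x2 - x1) = (10) / (3) mod 13 = 12
x3 = s^2 - x1 - x2 mod 13 = 12^2 - 5 - 8 = 1
y3 = s (x1 - x3) - y1 mod 13 = 12 * (5 - 1) - 9 = 0

P + Q = (1, 0)


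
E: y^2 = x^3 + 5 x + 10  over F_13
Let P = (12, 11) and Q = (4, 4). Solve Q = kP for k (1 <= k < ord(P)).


Enumerate multiples of P until we hit Q = (4, 4):
  1P = (12, 11)
  2P = (6, 3)
  3P = (4, 4)
Match found at i = 3.

k = 3


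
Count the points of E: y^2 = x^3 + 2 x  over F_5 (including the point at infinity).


For each x in F_5, count y with y^2 = x^3 + 2 x + 0 mod 5:
  x = 0: RHS = 0, y in [0]  -> 1 point(s)
Affine points: 1. Add the point at infinity: total = 2.

#E(F_5) = 2


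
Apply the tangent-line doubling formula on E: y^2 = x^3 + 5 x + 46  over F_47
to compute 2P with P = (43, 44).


Doubling: s = (3 x1^2 + a) / (2 y1)
s = (3*43^2 + 5) / (2*44) mod 47 = 46
x3 = s^2 - 2 x1 mod 47 = 46^2 - 2*43 = 9
y3 = s (x1 - x3) - y1 mod 47 = 46 * (43 - 9) - 44 = 16

2P = (9, 16)


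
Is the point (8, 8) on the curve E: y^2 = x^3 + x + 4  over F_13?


Check whether y^2 = x^3 + 1 x + 4 (mod 13) for (x, y) = (8, 8).
LHS: y^2 = 8^2 mod 13 = 12
RHS: x^3 + 1 x + 4 = 8^3 + 1*8 + 4 mod 13 = 4
LHS != RHS

No, not on the curve


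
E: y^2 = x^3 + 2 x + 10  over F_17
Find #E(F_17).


For each x in F_17, count y with y^2 = x^3 + 2 x + 10 mod 17:
  x = 1: RHS = 13, y in [8, 9]  -> 2 point(s)
  x = 3: RHS = 9, y in [3, 14]  -> 2 point(s)
  x = 5: RHS = 9, y in [3, 14]  -> 2 point(s)
  x = 6: RHS = 0, y in [0]  -> 1 point(s)
  x = 9: RHS = 9, y in [3, 14]  -> 2 point(s)
  x = 15: RHS = 15, y in [7, 10]  -> 2 point(s)
Affine points: 11. Add the point at infinity: total = 12.

#E(F_17) = 12


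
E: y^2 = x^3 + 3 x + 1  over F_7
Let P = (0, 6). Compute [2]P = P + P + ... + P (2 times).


k = 2 = 10_2 (binary, LSB first: 01)
Double-and-add from P = (0, 6):
  bit 0 = 0: acc unchanged = O
  bit 1 = 1: acc = O + (4, 0) = (4, 0)

2P = (4, 0)


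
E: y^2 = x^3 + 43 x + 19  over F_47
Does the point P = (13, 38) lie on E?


Check whether y^2 = x^3 + 43 x + 19 (mod 47) for (x, y) = (13, 38).
LHS: y^2 = 38^2 mod 47 = 34
RHS: x^3 + 43 x + 19 = 13^3 + 43*13 + 19 mod 47 = 2
LHS != RHS

No, not on the curve


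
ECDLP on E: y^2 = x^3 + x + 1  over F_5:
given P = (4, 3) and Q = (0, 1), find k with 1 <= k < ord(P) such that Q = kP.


Enumerate multiples of P until we hit Q = (0, 1):
  1P = (4, 3)
  2P = (3, 1)
  3P = (2, 1)
  4P = (0, 1)
Match found at i = 4.

k = 4


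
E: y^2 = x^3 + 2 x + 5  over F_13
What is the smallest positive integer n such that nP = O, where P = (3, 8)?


Compute successive multiples of P until we hit O:
  1P = (3, 8)
  2P = (8, 0)
  3P = (3, 5)
  4P = O

ord(P) = 4


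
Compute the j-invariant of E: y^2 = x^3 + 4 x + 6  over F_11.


Delta = -16(4 a^3 + 27 b^2) mod 11 = 9
-1728 * (4 a)^3 = -1728 * (4*4)^3 mod 11 = 7
j = 7 * 9^(-1) mod 11 = 2

j = 2 (mod 11)


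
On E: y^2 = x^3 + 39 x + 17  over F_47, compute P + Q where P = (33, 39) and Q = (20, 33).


P != Q, so use the chord formula.
s = (y2 - y1) / (x2 - x1) = (41) / (34) mod 47 = 33
x3 = s^2 - x1 - x2 mod 47 = 33^2 - 33 - 20 = 2
y3 = s (x1 - x3) - y1 mod 47 = 33 * (33 - 2) - 39 = 44

P + Q = (2, 44)


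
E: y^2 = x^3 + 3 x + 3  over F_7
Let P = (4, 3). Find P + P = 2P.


Doubling: s = (3 x1^2 + a) / (2 y1)
s = (3*4^2 + 3) / (2*3) mod 7 = 5
x3 = s^2 - 2 x1 mod 7 = 5^2 - 2*4 = 3
y3 = s (x1 - x3) - y1 mod 7 = 5 * (4 - 3) - 3 = 2

2P = (3, 2)


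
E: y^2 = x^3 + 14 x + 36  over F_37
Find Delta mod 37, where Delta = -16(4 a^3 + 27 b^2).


4 a^3 + 27 b^2 = 4*14^3 + 27*36^2 = 10976 + 34992 = 45968
Delta = -16 * (45968) = -735488
Delta mod 37 = 35

Delta = 35 (mod 37)


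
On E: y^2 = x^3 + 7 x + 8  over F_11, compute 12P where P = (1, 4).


k = 12 = 1100_2 (binary, LSB first: 0011)
Double-and-add from P = (1, 4):
  bit 0 = 0: acc unchanged = O
  bit 1 = 0: acc unchanged = O
  bit 2 = 1: acc = O + (8, 9) = (8, 9)
  bit 3 = 1: acc = (8, 9) + (4, 1) = (3, 1)

12P = (3, 1)


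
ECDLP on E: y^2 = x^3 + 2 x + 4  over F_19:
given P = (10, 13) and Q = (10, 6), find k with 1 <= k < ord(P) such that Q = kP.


Enumerate multiples of P until we hit Q = (10, 6):
  1P = (10, 13)
  2P = (8, 0)
  3P = (10, 6)
Match found at i = 3.

k = 3


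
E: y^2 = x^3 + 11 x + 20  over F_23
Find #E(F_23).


For each x in F_23, count y with y^2 = x^3 + 11 x + 20 mod 23:
  x = 1: RHS = 9, y in [3, 20]  -> 2 point(s)
  x = 2: RHS = 4, y in [2, 21]  -> 2 point(s)
  x = 4: RHS = 13, y in [6, 17]  -> 2 point(s)
  x = 5: RHS = 16, y in [4, 19]  -> 2 point(s)
  x = 6: RHS = 3, y in [7, 16]  -> 2 point(s)
  x = 7: RHS = 3, y in [7, 16]  -> 2 point(s)
  x = 10: RHS = 3, y in [7, 16]  -> 2 point(s)
  x = 11: RHS = 0, y in [0]  -> 1 point(s)
  x = 15: RHS = 18, y in [8, 15]  -> 2 point(s)
  x = 18: RHS = 1, y in [1, 22]  -> 2 point(s)
  x = 19: RHS = 4, y in [2, 21]  -> 2 point(s)
  x = 20: RHS = 6, y in [11, 12]  -> 2 point(s)
  x = 21: RHS = 13, y in [6, 17]  -> 2 point(s)
  x = 22: RHS = 8, y in [10, 13]  -> 2 point(s)
Affine points: 27. Add the point at infinity: total = 28.

#E(F_23) = 28
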